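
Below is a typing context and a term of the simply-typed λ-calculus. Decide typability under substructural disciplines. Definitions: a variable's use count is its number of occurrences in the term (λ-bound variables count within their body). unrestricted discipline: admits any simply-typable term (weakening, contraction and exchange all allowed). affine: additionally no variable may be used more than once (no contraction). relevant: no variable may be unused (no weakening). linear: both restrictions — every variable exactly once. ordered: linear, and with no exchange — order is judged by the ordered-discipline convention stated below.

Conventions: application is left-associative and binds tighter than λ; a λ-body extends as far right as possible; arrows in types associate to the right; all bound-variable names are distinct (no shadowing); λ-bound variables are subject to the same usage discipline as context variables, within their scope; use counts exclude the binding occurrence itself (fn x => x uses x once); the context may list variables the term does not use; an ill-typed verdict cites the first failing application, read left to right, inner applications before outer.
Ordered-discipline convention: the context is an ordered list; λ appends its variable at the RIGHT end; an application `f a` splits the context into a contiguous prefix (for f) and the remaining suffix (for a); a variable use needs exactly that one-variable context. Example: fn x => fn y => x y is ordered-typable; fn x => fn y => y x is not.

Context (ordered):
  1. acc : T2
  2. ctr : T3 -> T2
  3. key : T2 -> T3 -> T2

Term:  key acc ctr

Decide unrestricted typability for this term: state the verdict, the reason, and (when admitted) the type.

no — fails simple typing
counts: acc=1, ctr=1, key=1
order of uses: key, acc, ctr
typing: ill-typed: an application expects T3 but receives T3 -> T2
all disciplines: ordered ✗; linear ✗; affine ✗; relevant ✗; unrestricted ✗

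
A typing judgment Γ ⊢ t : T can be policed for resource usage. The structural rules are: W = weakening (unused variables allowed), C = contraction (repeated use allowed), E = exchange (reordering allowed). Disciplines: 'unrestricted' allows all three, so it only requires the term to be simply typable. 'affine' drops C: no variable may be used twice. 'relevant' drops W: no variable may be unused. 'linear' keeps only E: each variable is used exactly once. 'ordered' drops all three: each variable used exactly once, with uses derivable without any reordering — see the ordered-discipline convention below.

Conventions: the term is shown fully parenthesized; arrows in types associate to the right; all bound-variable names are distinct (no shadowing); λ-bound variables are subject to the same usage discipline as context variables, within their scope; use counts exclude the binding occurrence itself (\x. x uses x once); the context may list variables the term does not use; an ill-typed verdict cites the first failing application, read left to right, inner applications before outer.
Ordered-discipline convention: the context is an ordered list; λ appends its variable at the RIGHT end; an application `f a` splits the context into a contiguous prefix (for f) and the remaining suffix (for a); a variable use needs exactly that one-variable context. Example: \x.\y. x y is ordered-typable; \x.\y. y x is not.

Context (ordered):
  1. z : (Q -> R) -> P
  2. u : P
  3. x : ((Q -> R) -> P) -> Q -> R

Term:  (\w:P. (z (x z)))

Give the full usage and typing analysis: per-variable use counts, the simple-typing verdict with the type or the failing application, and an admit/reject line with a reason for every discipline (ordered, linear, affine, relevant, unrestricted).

use counts: z: 2, u: 0, x: 1, w (λ-bound): 0
uses in reading order: z, x, z
typing: well-typed — term : P -> P
ordered: ✗ — z ×2 used more than once (contraction); unused: u, w — weakening required
linear: ✗ — z ×2 used more than once (contraction); unused: u, w — weakening required
affine: ✗ — z ×2 used more than once (contraction)
relevant: ✗ — unused: u, w — weakening required
unrestricted: ✓ — type-checks (P -> P) and nothing is barred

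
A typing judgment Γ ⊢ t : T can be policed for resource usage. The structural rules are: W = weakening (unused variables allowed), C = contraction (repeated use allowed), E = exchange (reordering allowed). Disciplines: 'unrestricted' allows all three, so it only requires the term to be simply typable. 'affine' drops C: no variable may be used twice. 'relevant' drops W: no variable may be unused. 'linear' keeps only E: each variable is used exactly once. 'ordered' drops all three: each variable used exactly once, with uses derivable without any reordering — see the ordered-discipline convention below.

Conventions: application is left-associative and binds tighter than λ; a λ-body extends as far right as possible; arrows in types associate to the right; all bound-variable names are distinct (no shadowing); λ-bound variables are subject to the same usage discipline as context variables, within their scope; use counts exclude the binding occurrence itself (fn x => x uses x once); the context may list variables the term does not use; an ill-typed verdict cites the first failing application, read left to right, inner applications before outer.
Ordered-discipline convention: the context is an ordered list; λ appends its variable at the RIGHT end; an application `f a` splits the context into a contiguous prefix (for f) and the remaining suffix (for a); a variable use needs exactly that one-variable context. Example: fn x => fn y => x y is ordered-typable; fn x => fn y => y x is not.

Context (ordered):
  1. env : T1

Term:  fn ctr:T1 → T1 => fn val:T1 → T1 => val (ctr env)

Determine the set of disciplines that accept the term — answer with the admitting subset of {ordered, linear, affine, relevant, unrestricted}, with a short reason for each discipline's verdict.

admitted in: linear, affine, relevant, unrestricted
variable uses: env: 1, ctr (λ-bound): 1, val (λ-bound): 1
left-to-right use order: val, ctr, env
typing: the term checks, with type (T1 → T1) → (T1 → T1) → T1
ordered: ✗ — no contiguous prefix/suffix split fits val, ctr, env
linear: ✓ — exactly-once usage across env, ctr, val
affine: ✓ — none of env, ctr, val used more than once
relevant: ✓ — every one of env, ctr, val appears
unrestricted: ✓ — simply typable at (T1 → T1) → (T1 → T1) → T1; W, C, E all held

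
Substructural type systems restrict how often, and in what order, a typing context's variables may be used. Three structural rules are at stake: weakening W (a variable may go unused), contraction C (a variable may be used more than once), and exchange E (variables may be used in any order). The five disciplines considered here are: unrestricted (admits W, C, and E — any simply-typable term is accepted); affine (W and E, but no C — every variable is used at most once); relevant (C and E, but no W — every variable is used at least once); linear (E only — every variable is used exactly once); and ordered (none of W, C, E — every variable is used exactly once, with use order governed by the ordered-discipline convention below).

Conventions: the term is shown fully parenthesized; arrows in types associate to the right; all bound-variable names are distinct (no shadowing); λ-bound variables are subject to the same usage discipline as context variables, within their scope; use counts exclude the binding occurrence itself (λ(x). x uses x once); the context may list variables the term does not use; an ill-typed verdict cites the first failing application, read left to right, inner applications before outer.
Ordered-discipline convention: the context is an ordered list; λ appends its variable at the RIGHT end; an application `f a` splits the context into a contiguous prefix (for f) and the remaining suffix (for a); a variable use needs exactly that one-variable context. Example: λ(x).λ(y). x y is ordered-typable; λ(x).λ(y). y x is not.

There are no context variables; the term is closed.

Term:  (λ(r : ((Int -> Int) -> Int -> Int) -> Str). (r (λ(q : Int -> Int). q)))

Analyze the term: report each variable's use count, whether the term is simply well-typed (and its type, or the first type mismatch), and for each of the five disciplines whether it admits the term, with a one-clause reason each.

counts: r [bound] ×1, q [bound] ×1
uses in reading order: r, q
typing: well-typed at (((Int -> Int) -> Int -> Int) -> Str) -> Str
ordered: ✓, one use each (r, q); ordered split holds
linear: ✓, single use per variable (r, q)
affine: ✓, r, q: no repeats, contraction unneeded
relevant: ✓, none of r, q goes unused
unrestricted: ✓, typability at (((Int -> Int) -> Int -> Int) -> Str) -> Str is all that's needed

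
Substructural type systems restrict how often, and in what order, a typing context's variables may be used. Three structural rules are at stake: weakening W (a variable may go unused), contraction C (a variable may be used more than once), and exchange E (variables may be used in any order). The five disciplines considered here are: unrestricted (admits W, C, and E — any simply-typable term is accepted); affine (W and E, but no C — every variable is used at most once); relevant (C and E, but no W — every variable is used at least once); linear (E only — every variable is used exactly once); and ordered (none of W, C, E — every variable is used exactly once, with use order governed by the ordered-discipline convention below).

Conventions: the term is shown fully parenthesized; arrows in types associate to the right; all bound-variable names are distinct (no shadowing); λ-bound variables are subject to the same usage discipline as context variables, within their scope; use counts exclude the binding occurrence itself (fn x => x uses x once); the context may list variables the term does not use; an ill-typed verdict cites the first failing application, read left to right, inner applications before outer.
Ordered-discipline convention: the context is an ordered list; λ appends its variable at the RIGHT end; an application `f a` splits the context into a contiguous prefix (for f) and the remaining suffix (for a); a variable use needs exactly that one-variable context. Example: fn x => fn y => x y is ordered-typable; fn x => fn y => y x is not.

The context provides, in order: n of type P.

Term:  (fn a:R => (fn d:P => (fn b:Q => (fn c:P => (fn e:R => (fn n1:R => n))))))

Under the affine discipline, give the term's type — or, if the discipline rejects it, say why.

term : R → P → Q → P → R → R → P
variable uses: n ×1; a (λ-bound) ×0; d (λ-bound) ×0; b (λ-bound) ×0; c (λ-bound) ×0; e (λ-bound) ×0; n1 (λ-bound) ×0
order of uses: n
typing: the term checks, with type R → P → Q → P → R → R → P
all disciplines: ordered ✗; linear ✗; affine ✓; relevant ✗; unrestricted ✓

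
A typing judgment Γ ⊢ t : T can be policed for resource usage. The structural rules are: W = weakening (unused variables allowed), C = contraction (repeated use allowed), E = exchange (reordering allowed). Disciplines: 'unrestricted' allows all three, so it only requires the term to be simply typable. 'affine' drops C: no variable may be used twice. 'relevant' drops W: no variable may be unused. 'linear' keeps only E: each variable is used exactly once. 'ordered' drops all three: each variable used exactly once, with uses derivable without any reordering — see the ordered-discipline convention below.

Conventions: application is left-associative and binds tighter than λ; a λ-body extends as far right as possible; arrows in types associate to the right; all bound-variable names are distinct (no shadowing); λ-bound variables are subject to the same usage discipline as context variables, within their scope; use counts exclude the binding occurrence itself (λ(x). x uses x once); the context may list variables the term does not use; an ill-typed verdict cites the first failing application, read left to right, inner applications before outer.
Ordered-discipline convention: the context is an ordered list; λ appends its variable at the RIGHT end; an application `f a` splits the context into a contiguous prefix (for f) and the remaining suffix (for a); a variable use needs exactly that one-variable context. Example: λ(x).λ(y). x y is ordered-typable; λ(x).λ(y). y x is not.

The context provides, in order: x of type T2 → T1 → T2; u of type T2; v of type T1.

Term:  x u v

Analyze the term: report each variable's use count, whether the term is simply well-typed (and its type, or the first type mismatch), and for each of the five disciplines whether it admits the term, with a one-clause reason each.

counts: x=1, u=1, v=1
order of uses: x, u, v
typing: well-typed at T2
ordered: ✓, x, u, v: once each, no exchange needed
linear: ✓, exactly-once usage across x, u, v
affine: ✓, x, u, v: no repeats, contraction unneeded
relevant: ✓, at least one use each (x, u, v)
unrestricted: ✓, well-typed at T2; no restrictions here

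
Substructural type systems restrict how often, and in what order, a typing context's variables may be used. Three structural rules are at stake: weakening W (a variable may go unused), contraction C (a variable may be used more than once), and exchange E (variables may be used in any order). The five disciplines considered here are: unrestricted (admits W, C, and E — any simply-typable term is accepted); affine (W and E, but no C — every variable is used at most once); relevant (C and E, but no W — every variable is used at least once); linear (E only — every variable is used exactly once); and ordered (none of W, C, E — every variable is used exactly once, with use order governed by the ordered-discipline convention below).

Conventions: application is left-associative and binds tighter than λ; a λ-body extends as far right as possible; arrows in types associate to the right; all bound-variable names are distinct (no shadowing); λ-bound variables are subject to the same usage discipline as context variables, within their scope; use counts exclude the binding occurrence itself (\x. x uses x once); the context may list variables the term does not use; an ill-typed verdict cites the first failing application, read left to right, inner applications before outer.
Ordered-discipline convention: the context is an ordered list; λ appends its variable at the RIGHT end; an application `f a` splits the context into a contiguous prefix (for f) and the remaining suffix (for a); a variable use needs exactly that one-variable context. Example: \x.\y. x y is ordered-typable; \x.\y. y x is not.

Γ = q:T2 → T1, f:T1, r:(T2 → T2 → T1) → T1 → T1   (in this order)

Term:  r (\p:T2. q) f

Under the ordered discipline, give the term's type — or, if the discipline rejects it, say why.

not well-typed under ordered — unused: p — weakening required
usage: q: 1×; f: 1×; r: 1×; p (bound): 0×
use order (left to right): r, q, f
typing: well-typed at T1
all disciplines: ordered ✗, linear ✗, affine ✓, relevant ✗, unrestricted ✓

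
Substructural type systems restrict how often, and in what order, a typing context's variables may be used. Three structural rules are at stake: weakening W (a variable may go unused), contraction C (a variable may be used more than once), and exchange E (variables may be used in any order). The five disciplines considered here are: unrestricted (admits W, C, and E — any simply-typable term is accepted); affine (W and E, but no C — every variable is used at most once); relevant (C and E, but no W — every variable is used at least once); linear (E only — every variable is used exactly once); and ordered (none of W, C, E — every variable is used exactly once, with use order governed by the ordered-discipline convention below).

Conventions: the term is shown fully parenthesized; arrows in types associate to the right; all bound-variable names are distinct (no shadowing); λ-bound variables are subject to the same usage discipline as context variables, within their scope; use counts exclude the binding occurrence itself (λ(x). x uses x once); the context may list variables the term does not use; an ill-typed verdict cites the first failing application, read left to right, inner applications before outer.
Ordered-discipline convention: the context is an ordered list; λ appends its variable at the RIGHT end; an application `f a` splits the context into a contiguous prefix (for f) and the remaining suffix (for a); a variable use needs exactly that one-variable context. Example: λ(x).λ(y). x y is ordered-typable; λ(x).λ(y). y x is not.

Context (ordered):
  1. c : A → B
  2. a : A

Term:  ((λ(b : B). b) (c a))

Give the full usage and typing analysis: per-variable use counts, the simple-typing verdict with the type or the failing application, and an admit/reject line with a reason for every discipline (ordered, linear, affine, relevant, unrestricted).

counts: c ×1; a ×1; b [bound] ×1
order of uses: b, c, a
typing: well-typed — term : B
ordered ✓ (single-use (c, a, b), ordered derivation ok)
linear ✓ (exactly-once usage across c, a, b)
affine ✓ (c, a, b: no repeats, contraction unneeded)
relevant ✓ (every one of c, a, b appears)
unrestricted ✓ (typability at B is all that's needed)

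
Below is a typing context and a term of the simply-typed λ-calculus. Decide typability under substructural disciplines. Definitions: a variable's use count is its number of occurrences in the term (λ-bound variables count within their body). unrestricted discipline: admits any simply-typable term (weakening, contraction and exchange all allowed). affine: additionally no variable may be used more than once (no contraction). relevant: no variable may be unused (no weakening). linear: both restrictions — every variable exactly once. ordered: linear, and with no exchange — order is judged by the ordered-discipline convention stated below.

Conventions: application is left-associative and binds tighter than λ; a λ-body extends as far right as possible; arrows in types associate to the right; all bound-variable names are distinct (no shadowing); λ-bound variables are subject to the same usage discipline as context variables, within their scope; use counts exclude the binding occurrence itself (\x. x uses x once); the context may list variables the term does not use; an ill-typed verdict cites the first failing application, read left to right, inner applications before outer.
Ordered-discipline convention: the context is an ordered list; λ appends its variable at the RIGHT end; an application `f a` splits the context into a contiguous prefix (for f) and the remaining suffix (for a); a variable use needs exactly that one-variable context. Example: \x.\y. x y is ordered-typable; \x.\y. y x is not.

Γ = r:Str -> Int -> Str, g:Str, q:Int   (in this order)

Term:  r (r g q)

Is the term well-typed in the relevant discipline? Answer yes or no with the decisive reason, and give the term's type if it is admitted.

yes — every one of r, g, q appears; term : Int -> Str
variable uses: r: 2, g: 1, q: 1
use order (left to right): r, r, g, q
typing: well-typed at Int -> Str
across the five disciplines: ordered ✗ · linear ✗ · affine ✗ · relevant ✓ · unrestricted ✓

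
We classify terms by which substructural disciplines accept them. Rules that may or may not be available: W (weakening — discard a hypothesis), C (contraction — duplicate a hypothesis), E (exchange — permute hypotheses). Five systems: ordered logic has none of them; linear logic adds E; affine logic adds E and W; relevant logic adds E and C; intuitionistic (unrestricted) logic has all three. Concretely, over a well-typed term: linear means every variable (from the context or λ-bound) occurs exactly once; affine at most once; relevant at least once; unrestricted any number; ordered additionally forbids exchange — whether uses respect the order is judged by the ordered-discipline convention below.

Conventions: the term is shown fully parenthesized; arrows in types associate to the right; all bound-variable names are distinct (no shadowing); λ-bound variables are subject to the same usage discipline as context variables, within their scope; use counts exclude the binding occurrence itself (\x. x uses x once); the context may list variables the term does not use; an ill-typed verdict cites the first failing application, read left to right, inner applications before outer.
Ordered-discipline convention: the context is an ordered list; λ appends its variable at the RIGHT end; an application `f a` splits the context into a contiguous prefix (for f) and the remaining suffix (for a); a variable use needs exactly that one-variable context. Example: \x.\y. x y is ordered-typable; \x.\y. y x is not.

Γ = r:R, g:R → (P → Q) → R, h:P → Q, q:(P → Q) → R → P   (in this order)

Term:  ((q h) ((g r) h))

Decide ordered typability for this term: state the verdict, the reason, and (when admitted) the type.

no — h ×2 used more than once (contraction)
counts: r=1; g=1; h=2; q=1
use order (left to right): q, h, g, r, h
typing: ✓ — P
per-discipline verdicts: ordered ✗, linear ✗, affine ✗, relevant ✓, unrestricted ✓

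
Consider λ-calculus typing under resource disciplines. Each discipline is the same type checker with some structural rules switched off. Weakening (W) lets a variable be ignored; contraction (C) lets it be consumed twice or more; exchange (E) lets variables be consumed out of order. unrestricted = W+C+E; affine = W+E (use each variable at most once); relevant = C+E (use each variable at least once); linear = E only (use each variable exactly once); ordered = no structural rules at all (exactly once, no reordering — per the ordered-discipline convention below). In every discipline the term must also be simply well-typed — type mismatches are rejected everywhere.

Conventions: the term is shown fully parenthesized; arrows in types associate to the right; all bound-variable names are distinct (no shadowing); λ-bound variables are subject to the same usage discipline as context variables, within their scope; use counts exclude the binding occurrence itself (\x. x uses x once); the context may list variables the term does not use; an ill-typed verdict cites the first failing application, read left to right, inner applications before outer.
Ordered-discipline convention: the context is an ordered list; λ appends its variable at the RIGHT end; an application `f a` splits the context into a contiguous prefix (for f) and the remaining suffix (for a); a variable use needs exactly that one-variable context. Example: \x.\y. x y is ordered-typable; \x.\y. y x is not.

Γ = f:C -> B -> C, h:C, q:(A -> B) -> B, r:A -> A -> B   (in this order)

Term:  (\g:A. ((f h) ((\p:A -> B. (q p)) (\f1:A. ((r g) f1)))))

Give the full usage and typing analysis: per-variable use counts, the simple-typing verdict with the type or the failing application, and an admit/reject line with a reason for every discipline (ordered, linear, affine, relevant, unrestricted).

counts: f: 1×; h: 1×; q: 1×; r: 1×; g (λ-bound): 1×; p (λ-bound): 1×; f1 (λ-bound): 1×
uses in reading order: f, h, q, p, r, g, f1
typing: ✓ — A -> C
ordered ✓ (single-use (f, h, q, r, g, p, f1), ordered derivation ok)
linear ✓ (exactly-once usage across f, h, q, r, g, p, f1)
affine ✓ (none of f, h, q, r, g, p, f1 used more than once)
relevant ✓ (at least one use each (f, h, q, r, g, p, f1))
unrestricted ✓ (type-checks (A -> C) and nothing is barred)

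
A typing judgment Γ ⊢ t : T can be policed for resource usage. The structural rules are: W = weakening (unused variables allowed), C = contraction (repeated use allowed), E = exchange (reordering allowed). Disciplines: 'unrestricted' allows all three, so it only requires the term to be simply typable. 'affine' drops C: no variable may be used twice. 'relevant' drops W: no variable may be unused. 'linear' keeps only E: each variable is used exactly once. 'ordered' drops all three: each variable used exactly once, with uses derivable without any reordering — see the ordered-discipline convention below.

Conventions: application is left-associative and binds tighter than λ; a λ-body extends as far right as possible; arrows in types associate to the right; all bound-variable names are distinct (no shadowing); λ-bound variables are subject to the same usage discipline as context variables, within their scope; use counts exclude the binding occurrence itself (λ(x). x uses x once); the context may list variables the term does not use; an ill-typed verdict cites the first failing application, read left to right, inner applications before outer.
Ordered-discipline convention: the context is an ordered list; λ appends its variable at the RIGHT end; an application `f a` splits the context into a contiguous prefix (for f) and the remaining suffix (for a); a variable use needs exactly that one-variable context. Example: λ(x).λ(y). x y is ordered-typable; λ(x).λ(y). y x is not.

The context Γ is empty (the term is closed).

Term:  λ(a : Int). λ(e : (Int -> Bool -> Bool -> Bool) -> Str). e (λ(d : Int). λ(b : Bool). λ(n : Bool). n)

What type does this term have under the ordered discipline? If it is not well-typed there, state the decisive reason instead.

not well-typed under ordered — needs weakening: a, d, b unused
use counts: a (λ-bound)=0, e (λ-bound)=1, d (λ-bound)=0, b (λ-bound)=0, n (λ-bound)=1
use order (left to right): e, n
typing: well-typed — term : Int -> ((Int -> Bool -> Bool -> Bool) -> Str) -> Str
across the five disciplines: ordered ✗; linear ✗; affine ✓; relevant ✗; unrestricted ✓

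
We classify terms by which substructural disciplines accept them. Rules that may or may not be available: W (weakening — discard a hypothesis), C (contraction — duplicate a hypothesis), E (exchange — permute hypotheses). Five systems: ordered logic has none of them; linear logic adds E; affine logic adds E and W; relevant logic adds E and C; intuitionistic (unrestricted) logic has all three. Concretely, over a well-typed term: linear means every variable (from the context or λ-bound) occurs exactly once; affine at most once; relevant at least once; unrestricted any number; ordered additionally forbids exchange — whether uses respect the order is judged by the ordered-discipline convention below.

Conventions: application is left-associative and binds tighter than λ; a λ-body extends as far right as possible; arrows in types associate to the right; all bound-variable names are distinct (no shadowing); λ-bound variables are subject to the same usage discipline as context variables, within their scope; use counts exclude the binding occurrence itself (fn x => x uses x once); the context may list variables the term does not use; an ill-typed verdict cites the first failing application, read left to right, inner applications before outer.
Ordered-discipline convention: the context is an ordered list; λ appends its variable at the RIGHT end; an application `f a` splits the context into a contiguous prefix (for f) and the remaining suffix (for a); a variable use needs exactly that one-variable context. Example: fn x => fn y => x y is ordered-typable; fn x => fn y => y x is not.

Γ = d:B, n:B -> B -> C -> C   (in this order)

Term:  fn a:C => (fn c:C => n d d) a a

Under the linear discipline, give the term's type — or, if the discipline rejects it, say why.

not well-typed under linear — d ×2, a ×2 used more than once (contraction); c left unused
counts: d: 2; n: 1; a [bound]: 2; c [bound]: 0
order of uses: n, d, d, a, a
typing: well-typed at C -> C
per-discipline verdicts: ordered ✗ · linear ✗ · affine ✗ · relevant ✗ · unrestricted ✓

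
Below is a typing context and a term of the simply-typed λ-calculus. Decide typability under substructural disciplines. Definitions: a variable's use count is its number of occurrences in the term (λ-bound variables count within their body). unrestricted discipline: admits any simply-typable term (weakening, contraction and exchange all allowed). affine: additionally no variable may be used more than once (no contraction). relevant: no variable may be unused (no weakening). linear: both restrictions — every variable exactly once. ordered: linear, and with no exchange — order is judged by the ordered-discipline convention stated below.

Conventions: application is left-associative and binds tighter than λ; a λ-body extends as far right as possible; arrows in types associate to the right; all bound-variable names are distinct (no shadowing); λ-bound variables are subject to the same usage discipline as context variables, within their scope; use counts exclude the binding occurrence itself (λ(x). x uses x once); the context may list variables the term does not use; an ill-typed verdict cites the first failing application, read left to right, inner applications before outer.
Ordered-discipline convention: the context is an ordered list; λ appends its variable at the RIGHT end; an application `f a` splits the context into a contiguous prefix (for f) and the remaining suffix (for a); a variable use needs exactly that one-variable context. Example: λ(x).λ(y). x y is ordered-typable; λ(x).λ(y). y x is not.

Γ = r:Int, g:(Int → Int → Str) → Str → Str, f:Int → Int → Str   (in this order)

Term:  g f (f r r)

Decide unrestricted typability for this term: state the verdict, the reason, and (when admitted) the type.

yes — well-typed at Str; no restrictions here; term : Str
counts: r=2; g=1; f=2
order of uses: g, f, f, r, r
typing: the term checks, with type Str
summary: ordered ✗, linear ✗, affine ✗, relevant ✓, unrestricted ✓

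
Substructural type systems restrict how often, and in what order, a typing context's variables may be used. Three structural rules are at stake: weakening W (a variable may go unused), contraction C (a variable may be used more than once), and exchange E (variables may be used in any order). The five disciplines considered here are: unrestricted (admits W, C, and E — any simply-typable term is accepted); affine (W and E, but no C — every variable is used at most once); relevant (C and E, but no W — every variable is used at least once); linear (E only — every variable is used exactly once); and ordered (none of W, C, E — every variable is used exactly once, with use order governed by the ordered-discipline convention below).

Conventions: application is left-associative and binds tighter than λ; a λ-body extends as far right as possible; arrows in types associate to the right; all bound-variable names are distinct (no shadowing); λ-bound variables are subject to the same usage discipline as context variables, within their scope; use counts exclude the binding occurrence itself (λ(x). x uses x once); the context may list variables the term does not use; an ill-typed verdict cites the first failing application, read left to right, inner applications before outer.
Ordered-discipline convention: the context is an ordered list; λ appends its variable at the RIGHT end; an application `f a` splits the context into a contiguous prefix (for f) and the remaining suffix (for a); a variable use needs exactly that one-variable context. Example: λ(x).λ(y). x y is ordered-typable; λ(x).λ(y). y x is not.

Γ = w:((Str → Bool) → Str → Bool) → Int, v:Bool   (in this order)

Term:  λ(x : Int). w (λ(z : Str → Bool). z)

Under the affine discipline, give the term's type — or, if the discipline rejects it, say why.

term : Int → Int
use counts: w: 1×, v: 0×, x [bound]: 0×, z [bound]: 1×
left-to-right use order: w, z
typing: ✓ — Int → Int
per-discipline verdicts: ordered ✗ · linear ✗ · affine ✓ · relevant ✗ · unrestricted ✓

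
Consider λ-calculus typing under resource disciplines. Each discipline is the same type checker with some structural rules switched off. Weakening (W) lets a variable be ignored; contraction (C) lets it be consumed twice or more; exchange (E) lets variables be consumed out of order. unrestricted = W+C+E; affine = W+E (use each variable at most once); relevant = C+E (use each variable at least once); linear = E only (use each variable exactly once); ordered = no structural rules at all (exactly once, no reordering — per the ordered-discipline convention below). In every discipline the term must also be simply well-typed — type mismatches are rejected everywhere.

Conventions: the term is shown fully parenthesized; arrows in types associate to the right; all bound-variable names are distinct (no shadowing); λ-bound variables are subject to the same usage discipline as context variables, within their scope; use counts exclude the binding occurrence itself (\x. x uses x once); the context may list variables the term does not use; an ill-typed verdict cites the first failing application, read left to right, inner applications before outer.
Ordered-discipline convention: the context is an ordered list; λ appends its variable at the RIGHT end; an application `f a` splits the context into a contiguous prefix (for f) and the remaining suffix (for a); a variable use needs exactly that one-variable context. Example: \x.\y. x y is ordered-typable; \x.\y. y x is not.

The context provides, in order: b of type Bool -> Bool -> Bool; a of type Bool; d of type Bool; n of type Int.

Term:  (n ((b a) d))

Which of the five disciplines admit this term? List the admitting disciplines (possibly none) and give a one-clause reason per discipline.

accepted by: none
variable uses: b: 1×, a: 1×, d: 1×, n: 1×
use order (left to right): n, b, a, d
typing: ill-typed: can't apply a value of type Int
ordered: ✗ — fails simple typing
linear: ✗ — a type mismatch blocks all five
affine: ✗ — the type mismatch rejects it
relevant: ✗ — not simply typable
unrestricted: ✗ — fails simple typing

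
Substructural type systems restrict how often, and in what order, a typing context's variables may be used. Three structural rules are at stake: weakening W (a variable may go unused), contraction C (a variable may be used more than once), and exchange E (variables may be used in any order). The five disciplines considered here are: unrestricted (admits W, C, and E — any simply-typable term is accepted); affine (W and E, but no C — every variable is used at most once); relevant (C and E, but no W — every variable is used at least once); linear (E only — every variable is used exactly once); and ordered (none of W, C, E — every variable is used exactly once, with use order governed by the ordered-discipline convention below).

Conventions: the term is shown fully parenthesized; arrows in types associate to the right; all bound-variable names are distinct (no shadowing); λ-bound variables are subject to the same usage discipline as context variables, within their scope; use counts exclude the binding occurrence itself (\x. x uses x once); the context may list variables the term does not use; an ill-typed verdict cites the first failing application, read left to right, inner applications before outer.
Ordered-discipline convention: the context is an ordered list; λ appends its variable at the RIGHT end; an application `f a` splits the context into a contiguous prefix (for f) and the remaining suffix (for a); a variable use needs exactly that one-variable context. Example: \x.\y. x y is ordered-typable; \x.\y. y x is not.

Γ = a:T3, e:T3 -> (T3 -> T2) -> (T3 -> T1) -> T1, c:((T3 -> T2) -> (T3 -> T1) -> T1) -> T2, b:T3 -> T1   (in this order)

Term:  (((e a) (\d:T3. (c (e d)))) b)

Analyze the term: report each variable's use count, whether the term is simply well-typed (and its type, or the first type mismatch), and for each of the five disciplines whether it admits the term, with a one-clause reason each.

counts: a ×1, e ×2, c ×1, b ×1, d [bound] ×1
left-to-right use order: e, a, c, e, d, b
typing: the term checks, with type T1
ordered ✗ (e ×2 used more than once (contraction))
linear ✗ (e ×2 used more than once (contraction))
affine ✗ (e ×2 used more than once (contraction))
relevant ✓ (at least one use each (a, e, c, b, d))
unrestricted ✓ (typability at T1 is all that's needed)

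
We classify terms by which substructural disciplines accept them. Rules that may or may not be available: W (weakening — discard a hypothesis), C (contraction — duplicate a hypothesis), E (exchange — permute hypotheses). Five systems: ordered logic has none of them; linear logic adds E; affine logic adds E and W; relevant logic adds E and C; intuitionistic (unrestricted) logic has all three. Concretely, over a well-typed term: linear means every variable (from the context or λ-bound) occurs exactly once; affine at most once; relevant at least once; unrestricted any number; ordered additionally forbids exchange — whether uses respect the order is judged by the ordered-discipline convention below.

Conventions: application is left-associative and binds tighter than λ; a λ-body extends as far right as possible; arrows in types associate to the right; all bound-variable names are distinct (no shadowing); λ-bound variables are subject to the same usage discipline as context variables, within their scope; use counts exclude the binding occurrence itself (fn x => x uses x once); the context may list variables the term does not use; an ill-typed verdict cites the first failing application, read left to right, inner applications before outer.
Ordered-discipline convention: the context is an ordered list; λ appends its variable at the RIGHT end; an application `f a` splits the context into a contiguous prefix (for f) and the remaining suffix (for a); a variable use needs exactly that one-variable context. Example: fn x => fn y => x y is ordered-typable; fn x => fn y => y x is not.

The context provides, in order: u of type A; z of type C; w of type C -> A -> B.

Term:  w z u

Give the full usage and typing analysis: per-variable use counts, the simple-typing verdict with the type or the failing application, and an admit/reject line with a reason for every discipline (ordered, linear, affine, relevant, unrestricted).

use counts: u: 1×, z: 1×, w: 1×
uses in reading order: w, z, u
typing: ✓ — B
ordered: ✗, no contiguous prefix/suffix split fits w, z, u
linear: ✓, u, z, w: one use apiece
affine: ✓, u, z, w: no repeats, contraction unneeded
relevant: ✓, at least one use each (u, z, w)
unrestricted: ✓, simply typable at B; W, C, E all held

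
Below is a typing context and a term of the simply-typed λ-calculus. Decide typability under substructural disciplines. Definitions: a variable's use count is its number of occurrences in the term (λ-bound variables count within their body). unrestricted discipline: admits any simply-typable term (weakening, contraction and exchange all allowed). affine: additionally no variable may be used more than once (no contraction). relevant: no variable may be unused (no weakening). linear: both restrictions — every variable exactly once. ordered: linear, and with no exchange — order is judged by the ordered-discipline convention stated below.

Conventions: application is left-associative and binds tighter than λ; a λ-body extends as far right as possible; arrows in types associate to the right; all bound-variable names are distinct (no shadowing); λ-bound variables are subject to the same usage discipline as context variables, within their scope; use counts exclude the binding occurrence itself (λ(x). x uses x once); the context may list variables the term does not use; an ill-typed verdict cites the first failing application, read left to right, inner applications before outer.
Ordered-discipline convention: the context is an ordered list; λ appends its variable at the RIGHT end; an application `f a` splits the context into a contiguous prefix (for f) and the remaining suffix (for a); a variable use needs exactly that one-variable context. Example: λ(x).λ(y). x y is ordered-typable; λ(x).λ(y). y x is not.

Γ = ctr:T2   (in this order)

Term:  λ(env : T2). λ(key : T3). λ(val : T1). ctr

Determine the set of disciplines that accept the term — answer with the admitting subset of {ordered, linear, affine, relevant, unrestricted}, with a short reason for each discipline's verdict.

admitting disciplines: affine, unrestricted
use counts: ctr=1, env (λ-bound)=0, key (λ-bound)=0, val (λ-bound)=0
order of uses: ctr
typing: well-typed at T2 -> T3 -> T1 -> T2
ordered: ✗, env, key, val left unused
linear: ✗, env, key, val left unused
affine: ✓, at most one use each (ctr, env, key, val)
relevant: ✗, env, key, val left unused
unrestricted: ✓, well-typed at T2 -> T3 -> T1 -> T2; no restrictions here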